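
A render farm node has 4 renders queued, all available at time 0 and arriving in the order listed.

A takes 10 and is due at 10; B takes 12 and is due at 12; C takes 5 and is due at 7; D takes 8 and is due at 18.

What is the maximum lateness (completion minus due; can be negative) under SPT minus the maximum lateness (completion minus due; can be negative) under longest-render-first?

-5

SPT (increasing processing time): C D A B.
C: 0→5, due 7, lateness -2
D: 5→13, due 18, lateness -5
A: 13→23, due 10, lateness 13
B: 23→35, due 12, lateness 23
Maximum = 23.
LPT (decreasing processing time): B A D C.
B: 0→12, due 12, lateness 0
A: 12→22, due 10, lateness 12
D: 22→30, due 18, lateness 12
C: 30→35, due 7, lateness 28
Maximum = 28.
Difference = 23 − 28 = -5.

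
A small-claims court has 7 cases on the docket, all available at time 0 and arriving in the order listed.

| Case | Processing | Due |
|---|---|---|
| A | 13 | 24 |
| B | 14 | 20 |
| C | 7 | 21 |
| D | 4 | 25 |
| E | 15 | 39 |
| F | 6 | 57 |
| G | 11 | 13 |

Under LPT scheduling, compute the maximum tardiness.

LPT (decreasing processing time): E B A G C F D.
E: 0→15, due 39, tardiness 0
B: 15→29, due 20, tardiness 9
A: 29→42, due 24, tardiness 18
G: 42→53, due 13, tardiness 40
C: 53→60, due 21, tardiness 39
F: 60→66, due 57, tardiness 9
D: 66→70, due 25, tardiness 45
Maximum = 45.

45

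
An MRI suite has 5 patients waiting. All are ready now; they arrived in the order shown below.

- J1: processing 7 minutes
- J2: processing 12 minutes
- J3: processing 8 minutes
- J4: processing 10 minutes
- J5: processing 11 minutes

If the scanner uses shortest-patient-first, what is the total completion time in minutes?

SPT (increasing processing time): J1 J3 J4 J5 J2.
J1: 0→7
J3: 7→15
J4: 15→25
J5: 25→36
J2: 36→48
Sum = 7+15+25+36+48 = 131.

131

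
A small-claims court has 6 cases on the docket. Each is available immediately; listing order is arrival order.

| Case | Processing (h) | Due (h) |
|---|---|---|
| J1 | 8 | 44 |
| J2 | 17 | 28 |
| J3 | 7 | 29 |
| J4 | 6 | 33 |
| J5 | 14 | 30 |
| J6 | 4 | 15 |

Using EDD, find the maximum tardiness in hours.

15

EDD (increasing due date): J6 J2 J3 J5 J4 J1.
J6: 0→4, due 15, tardiness 0
J2: 4→21, due 28, tardiness 0
J3: 21→28, due 29, tardiness 0
J5: 28→42, due 30, tardiness 12
J4: 42→48, due 33, tardiness 15
J1: 48→56, due 44, tardiness 12
Maximum = 15.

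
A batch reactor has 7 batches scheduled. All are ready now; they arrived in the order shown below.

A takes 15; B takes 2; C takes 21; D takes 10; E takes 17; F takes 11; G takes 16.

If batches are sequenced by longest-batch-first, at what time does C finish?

21

LPT (decreasing processing time): C E G A F D B.
C: 0→21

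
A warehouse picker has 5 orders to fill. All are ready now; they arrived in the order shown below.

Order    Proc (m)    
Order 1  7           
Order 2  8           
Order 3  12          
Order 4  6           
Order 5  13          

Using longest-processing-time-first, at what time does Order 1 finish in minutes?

LPT (decreasing processing time): Order 5 Order 3 Order 2 Order 1 Order 4.
Order 5: 0→13
Order 3: 13→25
Order 2: 25→33
Order 1: 33→40

40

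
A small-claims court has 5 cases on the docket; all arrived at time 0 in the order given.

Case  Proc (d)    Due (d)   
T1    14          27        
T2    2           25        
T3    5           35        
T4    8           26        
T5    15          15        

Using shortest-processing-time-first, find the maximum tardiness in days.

SPT (increasing processing time): T2 T3 T4 T1 T5.
T2: 0→2, due 25, tardiness 0
T3: 2→7, due 35, tardiness 0
T4: 7→15, due 26, tardiness 0
T1: 15→29, due 27, tardiness 2
T5: 29→44, due 15, tardiness 29
Maximum = 29.

29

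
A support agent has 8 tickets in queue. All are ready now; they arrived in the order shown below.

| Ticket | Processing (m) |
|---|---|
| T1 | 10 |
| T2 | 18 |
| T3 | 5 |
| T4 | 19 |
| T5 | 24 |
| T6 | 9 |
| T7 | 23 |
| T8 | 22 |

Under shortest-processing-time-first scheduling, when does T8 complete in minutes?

SPT (increasing processing time): T3 T6 T1 T2 T4 T8 T7 T5.
T3: 0→5
T6: 5→14
T1: 14→24
T2: 24→42
T4: 42→61
T8: 61→83

83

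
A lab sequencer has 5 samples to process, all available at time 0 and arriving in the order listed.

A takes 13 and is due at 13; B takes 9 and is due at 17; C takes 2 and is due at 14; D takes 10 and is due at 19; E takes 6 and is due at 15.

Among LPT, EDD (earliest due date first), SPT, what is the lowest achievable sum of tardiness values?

35

LPT (decreasing processing time): A D B E C.
A: 0→13, due 13, tardiness 0
D: 13→23, due 19, tardiness 4
B: 23→32, due 17, tardiness 15
E: 32→38, due 15, tardiness 23
C: 38→40, due 14, tardiness 26
Sum = 0+4+15+23+26 = 68.
EDD (increasing due date): A C E B D.
A: 0→13, due 13, tardiness 0
C: 13→15, due 14, tardiness 1
E: 15→21, due 15, tardiness 6
B: 21→30, due 17, tardiness 13
D: 30→40, due 19, tardiness 21
Sum = 0+1+6+13+21 = 41.
SPT (increasing processing time): C E B D A.
C: 0→2, due 14, tardiness 0
E: 2→8, due 15, tardiness 0
B: 8→17, due 17, tardiness 0
D: 17→27, due 19, tardiness 8
A: 27→40, due 13, tardiness 27
Sum = 0+0+0+8+27 = 35.
LPT 68, EDD 41, SPT 35 → minimum 35.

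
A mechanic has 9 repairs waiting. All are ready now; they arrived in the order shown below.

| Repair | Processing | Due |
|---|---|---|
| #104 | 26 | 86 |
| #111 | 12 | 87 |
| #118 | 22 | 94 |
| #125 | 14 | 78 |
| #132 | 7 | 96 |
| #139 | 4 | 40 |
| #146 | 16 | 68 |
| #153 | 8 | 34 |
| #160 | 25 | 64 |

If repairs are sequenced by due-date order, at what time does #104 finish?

EDD (increasing due date): #153 #139 #160 #146 #125 #104 #111 #118 #132.
#153: 0→8
#139: 8→12
#160: 12→37
#146: 37→53
#125: 53→67
#104: 67→93

93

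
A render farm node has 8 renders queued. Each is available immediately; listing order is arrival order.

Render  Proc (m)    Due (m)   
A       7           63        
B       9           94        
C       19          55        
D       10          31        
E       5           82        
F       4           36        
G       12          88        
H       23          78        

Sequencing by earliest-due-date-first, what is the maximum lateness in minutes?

-5

EDD (increasing due date): D F C A H E G B.
D: 0→10, due 31, lateness -21
F: 10→14, due 36, lateness -22
C: 14→33, due 55, lateness -22
A: 33→40, due 63, lateness -23
H: 40→63, due 78, lateness -15
E: 63→68, due 82, lateness -14
G: 68→80, due 88, lateness -8
B: 80→89, due 94, lateness -5
Maximum = -5.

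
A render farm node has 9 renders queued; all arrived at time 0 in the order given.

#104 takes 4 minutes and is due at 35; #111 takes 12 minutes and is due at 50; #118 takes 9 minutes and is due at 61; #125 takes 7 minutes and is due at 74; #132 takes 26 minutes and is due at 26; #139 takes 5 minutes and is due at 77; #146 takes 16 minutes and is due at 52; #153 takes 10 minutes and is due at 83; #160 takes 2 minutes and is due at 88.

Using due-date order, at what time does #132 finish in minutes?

26

EDD (increasing due date): #132 #104 #111 #146 #118 #125 #139 #153 #160.
#132: 0→26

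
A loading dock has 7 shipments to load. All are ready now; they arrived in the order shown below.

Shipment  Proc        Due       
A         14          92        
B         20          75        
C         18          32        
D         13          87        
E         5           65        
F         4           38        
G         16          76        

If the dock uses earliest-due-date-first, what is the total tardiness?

0

EDD (increasing due date): C F E B G D A.
C: 0→18, due 32, tardiness 0
F: 18→22, due 38, tardiness 0
E: 22→27, due 65, tardiness 0
B: 27→47, due 75, tardiness 0
G: 47→63, due 76, tardiness 0
D: 63→76, due 87, tardiness 0
A: 76→90, due 92, tardiness 0
Sum = 0+0+0+0+0+0+0 = 0.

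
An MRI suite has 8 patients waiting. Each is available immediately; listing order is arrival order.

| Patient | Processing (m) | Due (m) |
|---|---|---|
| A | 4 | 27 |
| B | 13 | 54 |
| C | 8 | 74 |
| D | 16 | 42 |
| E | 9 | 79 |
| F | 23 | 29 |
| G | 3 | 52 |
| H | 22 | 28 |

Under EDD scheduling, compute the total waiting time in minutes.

EDD (increasing due date): A H F D G B C E.
A: waits 0, runs 0→4
H: waits 4, runs 4→26
F: waits 26, runs 26→49
D: waits 49, runs 49→65
G: waits 65, runs 65→68
B: waits 68, runs 68→81
C: waits 81, runs 81→89
E: waits 89, runs 89→98
Sum = 0+4+26+49+65+68+81+89 = 382.

382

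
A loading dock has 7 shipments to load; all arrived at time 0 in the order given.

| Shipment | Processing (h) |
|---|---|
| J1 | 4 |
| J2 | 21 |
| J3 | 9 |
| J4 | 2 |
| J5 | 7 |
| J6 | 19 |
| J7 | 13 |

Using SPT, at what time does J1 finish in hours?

SPT (increasing processing time): J4 J1 J5 J3 J7 J6 J2.
J4: 0→2
J1: 2→6

6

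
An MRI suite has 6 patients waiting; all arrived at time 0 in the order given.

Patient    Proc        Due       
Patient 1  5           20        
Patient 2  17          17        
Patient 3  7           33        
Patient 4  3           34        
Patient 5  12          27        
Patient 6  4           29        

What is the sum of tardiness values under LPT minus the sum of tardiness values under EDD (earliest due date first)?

12

LPT (decreasing processing time): Patient 2 Patient 5 Patient 3 Patient 1 Patient 6 Patient 4.
Patient 2: 0→17, due 17, tardiness 0
Patient 5: 17→29, due 27, tardiness 2
Patient 3: 29→36, due 33, tardiness 3
Patient 1: 36→41, due 20, tardiness 21
Patient 6: 41→45, due 29, tardiness 16
Patient 4: 45→48, due 34, tardiness 14
Sum = 0+2+3+21+16+14 = 56.
EDD (increasing due date): Patient 2 Patient 1 Patient 5 Patient 6 Patient 3 Patient 4.
Patient 2: 0→17, due 17, tardiness 0
Patient 1: 17→22, due 20, tardiness 2
Patient 5: 22→34, due 27, tardiness 7
Patient 6: 34→38, due 29, tardiness 9
Patient 3: 38→45, due 33, tardiness 12
Patient 4: 45→48, due 34, tardiness 14
Sum = 0+2+7+9+12+14 = 44.
Difference = 56 − 44 = 12.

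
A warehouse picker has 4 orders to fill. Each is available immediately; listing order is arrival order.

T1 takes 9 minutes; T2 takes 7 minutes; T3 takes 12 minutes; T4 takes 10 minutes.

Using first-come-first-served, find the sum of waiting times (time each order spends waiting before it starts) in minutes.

53

FIFO (arrival order): T1 T2 T3 T4.
T1: waits 0, runs 0→9
T2: waits 9, runs 9→16
T3: waits 16, runs 16→28
T4: waits 28, runs 28→38
Sum = 0+9+16+28 = 53.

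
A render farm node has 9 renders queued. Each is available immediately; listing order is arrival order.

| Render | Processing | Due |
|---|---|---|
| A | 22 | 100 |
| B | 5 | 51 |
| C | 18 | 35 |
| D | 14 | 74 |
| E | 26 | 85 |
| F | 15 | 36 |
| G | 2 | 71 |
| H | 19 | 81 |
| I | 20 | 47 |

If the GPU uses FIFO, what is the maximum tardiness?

94

FIFO (arrival order): A B C D E F G H I.
A: 0→22, due 100, tardiness 0
B: 22→27, due 51, tardiness 0
C: 27→45, due 35, tardiness 10
D: 45→59, due 74, tardiness 0
E: 59→85, due 85, tardiness 0
F: 85→100, due 36, tardiness 64
G: 100→102, due 71, tardiness 31
H: 102→121, due 81, tardiness 40
I: 121→141, due 47, tardiness 94
Maximum = 94.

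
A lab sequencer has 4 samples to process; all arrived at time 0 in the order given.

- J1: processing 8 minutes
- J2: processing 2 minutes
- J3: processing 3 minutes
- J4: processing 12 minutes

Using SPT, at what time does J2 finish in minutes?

2

SPT (increasing processing time): J2 J3 J1 J4.
J2: 0→2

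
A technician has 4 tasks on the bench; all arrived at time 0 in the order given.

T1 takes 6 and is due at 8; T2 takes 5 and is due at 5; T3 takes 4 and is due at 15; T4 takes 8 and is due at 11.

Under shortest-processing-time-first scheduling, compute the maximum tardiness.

SPT (increasing processing time): T3 T2 T1 T4.
T3: 0→4, due 15, tardiness 0
T2: 4→9, due 5, tardiness 4
T1: 9→15, due 8, tardiness 7
T4: 15→23, due 11, tardiness 12
Maximum = 12.

12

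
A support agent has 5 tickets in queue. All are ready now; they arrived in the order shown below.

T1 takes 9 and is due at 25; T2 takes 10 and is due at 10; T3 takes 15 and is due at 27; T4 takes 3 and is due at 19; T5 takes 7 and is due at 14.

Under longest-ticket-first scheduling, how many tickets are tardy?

LPT (decreasing processing time): T3 T2 T1 T5 T4.
T3: 0→15, due 27, tardiness 0
T2: 15→25, due 10, tardiness 15
T1: 25→34, due 25, tardiness 9
T5: 34→41, due 14, tardiness 27
T4: 41→44, due 19, tardiness 25
Late tickets: 4.

4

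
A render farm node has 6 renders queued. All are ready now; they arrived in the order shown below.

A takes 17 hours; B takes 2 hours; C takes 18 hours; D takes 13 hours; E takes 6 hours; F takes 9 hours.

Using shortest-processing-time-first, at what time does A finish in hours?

SPT (increasing processing time): B E F D A C.
B: 0→2
E: 2→8
F: 8→17
D: 17→30
A: 30→47

47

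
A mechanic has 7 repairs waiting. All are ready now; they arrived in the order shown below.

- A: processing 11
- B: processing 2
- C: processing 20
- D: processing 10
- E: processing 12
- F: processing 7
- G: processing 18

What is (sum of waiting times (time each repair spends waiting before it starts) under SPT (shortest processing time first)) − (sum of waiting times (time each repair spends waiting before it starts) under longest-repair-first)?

-156

SPT (increasing processing time): B F D A E G C.
B: waits 0, runs 0→2
F: waits 2, runs 2→9
D: waits 9, runs 9→19
A: waits 19, runs 19→30
E: waits 30, runs 30→42
G: waits 42, runs 42→60
C: waits 60, runs 60→80
Sum = 0+2+9+19+30+42+60 = 162.
LPT (decreasing processing time): C G E A D F B.
C: waits 0, runs 0→20
G: waits 20, runs 20→38
E: waits 38, runs 38→50
A: waits 50, runs 50→61
D: waits 61, runs 61→71
F: waits 71, runs 71→78
B: waits 78, runs 78→80
Sum = 0+20+38+50+61+71+78 = 318.
Difference = 162 − 318 = -156.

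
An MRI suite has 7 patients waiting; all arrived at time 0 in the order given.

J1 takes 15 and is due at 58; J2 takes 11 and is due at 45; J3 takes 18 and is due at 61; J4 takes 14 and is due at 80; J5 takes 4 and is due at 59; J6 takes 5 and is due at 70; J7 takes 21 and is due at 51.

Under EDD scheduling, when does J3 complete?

69

EDD (increasing due date): J2 J7 J1 J5 J3 J6 J4.
J2: 0→11
J7: 11→32
J1: 32→47
J5: 47→51
J3: 51→69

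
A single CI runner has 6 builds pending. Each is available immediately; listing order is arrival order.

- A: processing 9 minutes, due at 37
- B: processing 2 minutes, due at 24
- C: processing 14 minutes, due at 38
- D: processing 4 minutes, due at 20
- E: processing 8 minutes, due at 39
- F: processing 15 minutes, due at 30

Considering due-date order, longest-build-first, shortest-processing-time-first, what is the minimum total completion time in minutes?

134

EDD (increasing due date): D B F A C E.
D: 0→4
B: 4→6
F: 6→21
A: 21→30
C: 30→44
E: 44→52
Sum = 4+6+21+30+44+52 = 157.
LPT (decreasing processing time): F C A E D B.
F: 0→15
C: 15→29
A: 29→38
E: 38→46
D: 46→50
B: 50→52
Sum = 15+29+38+46+50+52 = 230.
SPT (increasing processing time): B D E A C F.
B: 0→2
D: 2→6
E: 6→14
A: 14→23
C: 23→37
F: 37→52
Sum = 2+6+14+23+37+52 = 134.
EDD 157, LPT 230, SPT 134 → minimum 134.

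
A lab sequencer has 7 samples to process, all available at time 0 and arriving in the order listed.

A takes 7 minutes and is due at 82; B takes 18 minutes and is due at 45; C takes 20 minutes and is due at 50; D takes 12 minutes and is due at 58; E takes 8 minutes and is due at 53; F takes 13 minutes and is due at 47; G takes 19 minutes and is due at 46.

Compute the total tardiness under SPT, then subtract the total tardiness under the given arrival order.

SPT (increasing processing time): A E D F B G C.
A: 0→7, due 82, tardiness 0
E: 7→15, due 53, tardiness 0
D: 15→27, due 58, tardiness 0
F: 27→40, due 47, tardiness 0
B: 40→58, due 45, tardiness 13
G: 58→77, due 46, tardiness 31
C: 77→97, due 50, tardiness 47
Sum = 0+0+0+0+13+31+47 = 91.
FIFO (arrival order): A B C D E F G.
A: 0→7, due 82, tardiness 0
B: 7→25, due 45, tardiness 0
C: 25→45, due 50, tardiness 0
D: 45→57, due 58, tardiness 0
E: 57→65, due 53, tardiness 12
F: 65→78, due 47, tardiness 31
G: 78→97, due 46, tardiness 51
Sum = 0+0+0+0+12+31+51 = 94.
Difference = 91 − 94 = -3.

-3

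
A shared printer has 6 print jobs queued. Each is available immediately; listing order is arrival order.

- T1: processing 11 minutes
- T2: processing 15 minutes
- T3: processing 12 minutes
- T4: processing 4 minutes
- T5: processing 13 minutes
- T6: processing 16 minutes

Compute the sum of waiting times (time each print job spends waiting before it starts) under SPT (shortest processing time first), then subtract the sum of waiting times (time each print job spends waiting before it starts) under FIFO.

-31

SPT (increasing processing time): T4 T1 T3 T5 T2 T6.
T4: waits 0, runs 0→4
T1: waits 4, runs 4→15
T3: waits 15, runs 15→27
T5: waits 27, runs 27→40
T2: waits 40, runs 40→55
T6: waits 55, runs 55→71
Sum = 0+4+15+27+40+55 = 141.
FIFO (arrival order): T1 T2 T3 T4 T5 T6.
T1: waits 0, runs 0→11
T2: waits 11, runs 11→26
T3: waits 26, runs 26→38
T4: waits 38, runs 38→42
T5: waits 42, runs 42→55
T6: waits 55, runs 55→71
Sum = 0+11+26+38+42+55 = 172.
Difference = 141 − 172 = -31.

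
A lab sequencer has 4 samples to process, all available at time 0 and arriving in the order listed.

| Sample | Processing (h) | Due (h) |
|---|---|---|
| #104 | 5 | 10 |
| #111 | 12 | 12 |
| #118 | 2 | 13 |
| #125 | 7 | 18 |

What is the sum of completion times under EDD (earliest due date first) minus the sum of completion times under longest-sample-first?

EDD (increasing due date): #104 #111 #118 #125.
#104: 0→5
#111: 5→17
#118: 17→19
#125: 19→26
Sum = 5+17+19+26 = 67.
LPT (decreasing processing time): #111 #125 #104 #118.
#111: 0→12
#125: 12→19
#104: 19→24
#118: 24→26
Sum = 12+19+24+26 = 81.
Difference = 67 − 81 = -14.

-14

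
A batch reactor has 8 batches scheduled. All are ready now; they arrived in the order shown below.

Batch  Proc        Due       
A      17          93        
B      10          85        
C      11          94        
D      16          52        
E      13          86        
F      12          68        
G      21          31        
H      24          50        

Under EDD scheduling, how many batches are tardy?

5

EDD (increasing due date): G H D F B E A C.
G: 0→21, due 31, tardiness 0
H: 21→45, due 50, tardiness 0
D: 45→61, due 52, tardiness 9
F: 61→73, due 68, tardiness 5
B: 73→83, due 85, tardiness 0
E: 83→96, due 86, tardiness 10
A: 96→113, due 93, tardiness 20
C: 113→124, due 94, tardiness 30
Late batches: 5.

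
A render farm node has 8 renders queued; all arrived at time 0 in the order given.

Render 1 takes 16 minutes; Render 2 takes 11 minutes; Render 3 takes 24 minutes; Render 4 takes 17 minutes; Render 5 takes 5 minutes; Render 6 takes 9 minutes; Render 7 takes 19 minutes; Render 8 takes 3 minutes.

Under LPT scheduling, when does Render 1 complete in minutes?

LPT (decreasing processing time): Render 3 Render 7 Render 4 Render 1 Render 2 Render 6 Render 5 Render 8.
Render 3: 0→24
Render 7: 24→43
Render 4: 43→60
Render 1: 60→76

76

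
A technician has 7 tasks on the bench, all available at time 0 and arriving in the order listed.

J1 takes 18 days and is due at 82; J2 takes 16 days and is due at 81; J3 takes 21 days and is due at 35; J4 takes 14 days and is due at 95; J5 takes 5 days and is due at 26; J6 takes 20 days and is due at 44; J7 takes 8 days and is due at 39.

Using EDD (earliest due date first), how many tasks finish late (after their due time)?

EDD (increasing due date): J5 J3 J7 J6 J2 J1 J4.
J5: 0→5, due 26, tardiness 0
J3: 5→26, due 35, tardiness 0
J7: 26→34, due 39, tardiness 0
J6: 34→54, due 44, tardiness 10
J2: 54→70, due 81, tardiness 0
J1: 70→88, due 82, tardiness 6
J4: 88→102, due 95, tardiness 7
Late tasks: 3.

3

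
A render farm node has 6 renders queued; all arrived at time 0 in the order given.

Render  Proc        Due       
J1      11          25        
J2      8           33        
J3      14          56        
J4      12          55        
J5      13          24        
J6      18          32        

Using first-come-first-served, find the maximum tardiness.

FIFO (arrival order): J1 J2 J3 J4 J5 J6.
J1: 0→11, due 25, tardiness 0
J2: 11→19, due 33, tardiness 0
J3: 19→33, due 56, tardiness 0
J4: 33→45, due 55, tardiness 0
J5: 45→58, due 24, tardiness 34
J6: 58→76, due 32, tardiness 44
Maximum = 44.

44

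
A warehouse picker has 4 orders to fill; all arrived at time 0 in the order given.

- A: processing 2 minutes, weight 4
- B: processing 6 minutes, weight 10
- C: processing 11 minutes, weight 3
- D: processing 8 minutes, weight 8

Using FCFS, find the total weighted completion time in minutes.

FIFO (arrival order): A B C D.
A: finishes 2, weight 4, w·C = 8
B: finishes 8, weight 10, w·C = 80
C: finishes 19, weight 3, w·C = 57
D: finishes 27, weight 8, w·C = 216
Sum = 8+80+57+216 = 361.

361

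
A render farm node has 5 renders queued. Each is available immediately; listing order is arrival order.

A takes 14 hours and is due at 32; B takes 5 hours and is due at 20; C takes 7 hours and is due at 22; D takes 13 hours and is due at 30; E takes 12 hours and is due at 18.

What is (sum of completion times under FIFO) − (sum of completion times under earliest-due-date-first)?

FIFO (arrival order): A B C D E.
A: 0→14
B: 14→19
C: 19→26
D: 26→39
E: 39→51
Sum = 14+19+26+39+51 = 149.
EDD (increasing due date): E B C D A.
E: 0→12
B: 12→17
C: 17→24
D: 24→37
A: 37→51
Sum = 12+17+24+37+51 = 141.
Difference = 149 − 141 = 8.

8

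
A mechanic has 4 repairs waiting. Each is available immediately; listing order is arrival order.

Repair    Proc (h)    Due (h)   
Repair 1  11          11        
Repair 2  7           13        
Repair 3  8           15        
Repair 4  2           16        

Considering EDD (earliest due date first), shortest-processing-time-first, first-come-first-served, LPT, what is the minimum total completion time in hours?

56

EDD (increasing due date): Repair 1 Repair 2 Repair 3 Repair 4.
Repair 1: 0→11
Repair 2: 11→18
Repair 3: 18→26
Repair 4: 26→28
Sum = 11+18+26+28 = 83.
SPT (increasing processing time): Repair 4 Repair 2 Repair 3 Repair 1.
Repair 4: 0→2
Repair 2: 2→9
Repair 3: 9→17
Repair 1: 17→28
Sum = 2+9+17+28 = 56.
FIFO (arrival order): Repair 1 Repair 2 Repair 3 Repair 4.
Repair 1: 0→11
Repair 2: 11→18
Repair 3: 18→26
Repair 4: 26→28
Sum = 11+18+26+28 = 83.
LPT (decreasing processing time): Repair 1 Repair 3 Repair 2 Repair 4.
Repair 1: 0→11
Repair 3: 11→19
Repair 2: 19→26
Repair 4: 26→28
Sum = 11+19+26+28 = 84.
EDD 83, SPT 56, FIFO 83, LPT 84 → minimum 56.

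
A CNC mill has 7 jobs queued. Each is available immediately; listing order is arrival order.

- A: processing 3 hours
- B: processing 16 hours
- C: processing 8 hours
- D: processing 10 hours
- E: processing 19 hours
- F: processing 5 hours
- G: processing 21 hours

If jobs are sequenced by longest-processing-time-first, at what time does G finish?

21

LPT (decreasing processing time): G E B D C F A.
G: 0→21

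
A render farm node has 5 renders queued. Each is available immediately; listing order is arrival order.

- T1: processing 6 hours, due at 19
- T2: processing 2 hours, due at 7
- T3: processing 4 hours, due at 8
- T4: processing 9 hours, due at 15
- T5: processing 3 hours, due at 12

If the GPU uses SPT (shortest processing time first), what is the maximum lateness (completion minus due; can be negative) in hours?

SPT (increasing processing time): T2 T5 T3 T1 T4.
T2: 0→2, due 7, lateness -5
T5: 2→5, due 12, lateness -7
T3: 5→9, due 8, lateness 1
T1: 9→15, due 19, lateness -4
T4: 15→24, due 15, lateness 9
Maximum = 9.

9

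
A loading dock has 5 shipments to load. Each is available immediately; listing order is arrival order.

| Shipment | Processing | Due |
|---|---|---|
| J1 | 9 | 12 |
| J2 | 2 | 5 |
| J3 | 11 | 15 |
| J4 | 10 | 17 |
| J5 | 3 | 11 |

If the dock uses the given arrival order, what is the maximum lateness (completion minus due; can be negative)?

24

FIFO (arrival order): J1 J2 J3 J4 J5.
J1: 0→9, due 12, lateness -3
J2: 9→11, due 5, lateness 6
J3: 11→22, due 15, lateness 7
J4: 22→32, due 17, lateness 15
J5: 32→35, due 11, lateness 24
Maximum = 24.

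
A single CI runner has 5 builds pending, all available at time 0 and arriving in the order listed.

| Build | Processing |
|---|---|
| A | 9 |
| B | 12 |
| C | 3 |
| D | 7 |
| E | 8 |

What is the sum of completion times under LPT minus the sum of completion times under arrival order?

13

LPT (decreasing processing time): B A E D C.
B: 0→12
A: 12→21
E: 21→29
D: 29→36
C: 36→39
Sum = 12+21+29+36+39 = 137.
FIFO (arrival order): A B C D E.
A: 0→9
B: 9→21
C: 21→24
D: 24→31
E: 31→39
Sum = 9+21+24+31+39 = 124.
Difference = 137 − 124 = 13.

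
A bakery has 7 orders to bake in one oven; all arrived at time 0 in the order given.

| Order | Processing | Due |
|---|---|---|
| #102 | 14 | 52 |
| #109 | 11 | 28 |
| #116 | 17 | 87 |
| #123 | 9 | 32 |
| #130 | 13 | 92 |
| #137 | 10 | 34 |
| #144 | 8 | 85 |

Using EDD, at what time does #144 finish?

EDD (increasing due date): #109 #123 #137 #102 #144 #116 #130.
#109: 0→11
#123: 11→20
#137: 20→30
#102: 30→44
#144: 44→52

52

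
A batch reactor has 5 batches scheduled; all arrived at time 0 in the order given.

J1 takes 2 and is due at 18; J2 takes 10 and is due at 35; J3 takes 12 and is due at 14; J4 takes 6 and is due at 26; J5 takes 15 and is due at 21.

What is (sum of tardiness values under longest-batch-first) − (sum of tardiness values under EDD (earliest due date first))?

32

LPT (decreasing processing time): J5 J3 J2 J4 J1.
J5: 0→15, due 21, tardiness 0
J3: 15→27, due 14, tardiness 13
J2: 27→37, due 35, tardiness 2
J4: 37→43, due 26, tardiness 17
J1: 43→45, due 18, tardiness 27
Sum = 0+13+2+17+27 = 59.
EDD (increasing due date): J3 J1 J5 J4 J2.
J3: 0→12, due 14, tardiness 0
J1: 12→14, due 18, tardiness 0
J5: 14→29, due 21, tardiness 8
J4: 29→35, due 26, tardiness 9
J2: 35→45, due 35, tardiness 10
Sum = 0+0+8+9+10 = 27.
Difference = 59 − 27 = 32.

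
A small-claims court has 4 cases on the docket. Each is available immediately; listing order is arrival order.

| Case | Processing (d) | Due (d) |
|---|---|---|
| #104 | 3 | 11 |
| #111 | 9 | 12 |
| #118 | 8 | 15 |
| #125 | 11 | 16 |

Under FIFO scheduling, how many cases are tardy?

FIFO (arrival order): #104 #111 #118 #125.
#104: 0→3, due 11, tardiness 0
#111: 3→12, due 12, tardiness 0
#118: 12→20, due 15, tardiness 5
#125: 20→31, due 16, tardiness 15
Late cases: 2.

2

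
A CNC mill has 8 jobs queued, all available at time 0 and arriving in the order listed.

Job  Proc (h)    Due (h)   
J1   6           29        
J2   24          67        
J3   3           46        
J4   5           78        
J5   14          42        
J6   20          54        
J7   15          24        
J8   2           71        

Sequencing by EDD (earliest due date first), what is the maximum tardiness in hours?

15

EDD (increasing due date): J7 J1 J5 J3 J6 J2 J8 J4.
J7: 0→15, due 24, tardiness 0
J1: 15→21, due 29, tardiness 0
J5: 21→35, due 42, tardiness 0
J3: 35→38, due 46, tardiness 0
J6: 38→58, due 54, tardiness 4
J2: 58→82, due 67, tardiness 15
J8: 82→84, due 71, tardiness 13
J4: 84→89, due 78, tardiness 11
Maximum = 15.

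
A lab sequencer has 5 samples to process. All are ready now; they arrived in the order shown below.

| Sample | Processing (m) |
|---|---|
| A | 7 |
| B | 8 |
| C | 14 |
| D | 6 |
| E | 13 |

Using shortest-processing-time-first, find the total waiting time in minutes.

SPT (increasing processing time): D A B E C.
D: waits 0, runs 0→6
A: waits 6, runs 6→13
B: waits 13, runs 13→21
E: waits 21, runs 21→34
C: waits 34, runs 34→48
Sum = 0+6+13+21+34 = 74.

74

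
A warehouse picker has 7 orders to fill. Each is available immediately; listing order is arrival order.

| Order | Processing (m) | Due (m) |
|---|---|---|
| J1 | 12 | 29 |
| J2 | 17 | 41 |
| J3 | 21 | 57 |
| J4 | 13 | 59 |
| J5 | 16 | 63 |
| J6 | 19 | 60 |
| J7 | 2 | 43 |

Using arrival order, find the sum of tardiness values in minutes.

FIFO (arrival order): J1 J2 J3 J4 J5 J6 J7.
J1: 0→12, due 29, tardiness 0
J2: 12→29, due 41, tardiness 0
J3: 29→50, due 57, tardiness 0
J4: 50→63, due 59, tardiness 4
J5: 63→79, due 63, tardiness 16
J6: 79→98, due 60, tardiness 38
J7: 98→100, due 43, tardiness 57
Sum = 0+0+0+4+16+38+57 = 115.

115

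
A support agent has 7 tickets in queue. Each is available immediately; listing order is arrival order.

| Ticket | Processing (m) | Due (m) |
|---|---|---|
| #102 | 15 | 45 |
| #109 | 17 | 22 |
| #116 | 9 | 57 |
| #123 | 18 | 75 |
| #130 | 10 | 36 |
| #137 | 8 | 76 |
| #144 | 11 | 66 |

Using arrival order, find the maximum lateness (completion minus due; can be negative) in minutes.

FIFO (arrival order): #102 #109 #116 #123 #130 #137 #144.
#102: 0→15, due 45, lateness -30
#109: 15→32, due 22, lateness 10
#116: 32→41, due 57, lateness -16
#123: 41→59, due 75, lateness -16
#130: 59→69, due 36, lateness 33
#137: 69→77, due 76, lateness 1
#144: 77→88, due 66, lateness 22
Maximum = 33.

33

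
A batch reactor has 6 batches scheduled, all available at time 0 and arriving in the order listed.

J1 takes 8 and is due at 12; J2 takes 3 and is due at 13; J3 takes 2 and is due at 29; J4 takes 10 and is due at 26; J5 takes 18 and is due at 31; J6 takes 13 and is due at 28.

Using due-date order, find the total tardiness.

EDD (increasing due date): J1 J2 J4 J6 J3 J5.
J1: 0→8, due 12, tardiness 0
J2: 8→11, due 13, tardiness 0
J4: 11→21, due 26, tardiness 0
J6: 21→34, due 28, tardiness 6
J3: 34→36, due 29, tardiness 7
J5: 36→54, due 31, tardiness 23
Sum = 0+0+0+6+7+23 = 36.

36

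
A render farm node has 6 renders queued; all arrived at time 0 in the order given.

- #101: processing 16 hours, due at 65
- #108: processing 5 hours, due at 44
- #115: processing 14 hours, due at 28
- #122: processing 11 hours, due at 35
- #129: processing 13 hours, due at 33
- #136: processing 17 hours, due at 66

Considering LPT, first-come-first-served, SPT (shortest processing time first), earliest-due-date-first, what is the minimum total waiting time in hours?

LPT (decreasing processing time): #136 #101 #115 #129 #122 #108.
#136: waits 0, runs 0→17
#101: waits 17, runs 17→33
#115: waits 33, runs 33→47
#129: waits 47, runs 47→60
#122: waits 60, runs 60→71
#108: waits 71, runs 71→76
Sum = 0+17+33+47+60+71 = 228.
FIFO (arrival order): #101 #108 #115 #122 #129 #136.
#101: waits 0, runs 0→16
#108: waits 16, runs 16→21
#115: waits 21, runs 21→35
#122: waits 35, runs 35→46
#129: waits 46, runs 46→59
#136: waits 59, runs 59→76
Sum = 0+16+21+35+46+59 = 177.
SPT (increasing processing time): #108 #122 #129 #115 #101 #136.
#108: waits 0, runs 0→5
#122: waits 5, runs 5→16
#129: waits 16, runs 16→29
#115: waits 29, runs 29→43
#101: waits 43, runs 43→59
#136: waits 59, runs 59→76
Sum = 0+5+16+29+43+59 = 152.
EDD (increasing due date): #115 #129 #122 #108 #101 #136.
#115: waits 0, runs 0→14
#129: waits 14, runs 14→27
#122: waits 27, runs 27→38
#108: waits 38, runs 38→43
#101: waits 43, runs 43→59
#136: waits 59, runs 59→76
Sum = 0+14+27+38+43+59 = 181.
LPT 228, FIFO 177, SPT 152, EDD 181 → minimum 152.

152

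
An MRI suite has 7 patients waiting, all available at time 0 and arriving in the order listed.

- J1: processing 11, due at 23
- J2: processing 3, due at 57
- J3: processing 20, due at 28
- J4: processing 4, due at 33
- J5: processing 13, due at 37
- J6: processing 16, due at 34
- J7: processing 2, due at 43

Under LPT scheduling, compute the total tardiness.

LPT (decreasing processing time): J3 J6 J5 J1 J4 J2 J7.
J3: 0→20, due 28, tardiness 0
J6: 20→36, due 34, tardiness 2
J5: 36→49, due 37, tardiness 12
J1: 49→60, due 23, tardiness 37
J4: 60→64, due 33, tardiness 31
J2: 64→67, due 57, tardiness 10
J7: 67→69, due 43, tardiness 26
Sum = 0+2+12+37+31+10+26 = 118.

118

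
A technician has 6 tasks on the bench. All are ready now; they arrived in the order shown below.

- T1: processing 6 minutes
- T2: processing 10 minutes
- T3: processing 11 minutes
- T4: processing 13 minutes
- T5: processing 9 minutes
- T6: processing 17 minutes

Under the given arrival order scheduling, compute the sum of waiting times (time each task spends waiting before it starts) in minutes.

138

FIFO (arrival order): T1 T2 T3 T4 T5 T6.
T1: waits 0, runs 0→6
T2: waits 6, runs 6→16
T3: waits 16, runs 16→27
T4: waits 27, runs 27→40
T5: waits 40, runs 40→49
T6: waits 49, runs 49→66
Sum = 0+6+16+27+40+49 = 138.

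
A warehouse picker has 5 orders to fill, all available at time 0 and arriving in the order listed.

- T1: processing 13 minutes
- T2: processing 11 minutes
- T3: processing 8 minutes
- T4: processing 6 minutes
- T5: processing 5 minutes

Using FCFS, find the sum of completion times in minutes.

FIFO (arrival order): T1 T2 T3 T4 T5.
T1: 0→13
T2: 13→24
T3: 24→32
T4: 32→38
T5: 38→43
Sum = 13+24+32+38+43 = 150.

150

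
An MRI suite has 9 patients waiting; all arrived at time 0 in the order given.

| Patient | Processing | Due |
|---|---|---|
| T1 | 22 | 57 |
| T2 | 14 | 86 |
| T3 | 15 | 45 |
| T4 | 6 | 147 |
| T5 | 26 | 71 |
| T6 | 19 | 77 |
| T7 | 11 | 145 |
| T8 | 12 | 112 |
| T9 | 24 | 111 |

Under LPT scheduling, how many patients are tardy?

LPT (decreasing processing time): T5 T9 T1 T6 T3 T2 T8 T7 T4.
T5: 0→26, due 71, tardiness 0
T9: 26→50, due 111, tardiness 0
T1: 50→72, due 57, tardiness 15
T6: 72→91, due 77, tardiness 14
T3: 91→106, due 45, tardiness 61
T2: 106→120, due 86, tardiness 34
T8: 120→132, due 112, tardiness 20
T7: 132→143, due 145, tardiness 0
T4: 143→149, due 147, tardiness 2
Late patients: 6.

6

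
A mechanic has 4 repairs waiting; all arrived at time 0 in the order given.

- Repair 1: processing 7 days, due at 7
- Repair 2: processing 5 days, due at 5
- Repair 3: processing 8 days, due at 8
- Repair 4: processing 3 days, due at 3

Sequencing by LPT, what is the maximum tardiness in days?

20

LPT (decreasing processing time): Repair 3 Repair 1 Repair 2 Repair 4.
Repair 3: 0→8, due 8, tardiness 0
Repair 1: 8→15, due 7, tardiness 8
Repair 2: 15→20, due 5, tardiness 15
Repair 4: 20→23, due 3, tardiness 20
Maximum = 20.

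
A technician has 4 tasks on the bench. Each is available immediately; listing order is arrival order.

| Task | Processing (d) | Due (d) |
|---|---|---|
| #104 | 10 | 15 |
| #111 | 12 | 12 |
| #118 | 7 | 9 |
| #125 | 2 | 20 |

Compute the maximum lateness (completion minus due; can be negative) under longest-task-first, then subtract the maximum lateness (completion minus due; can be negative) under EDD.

6

LPT (decreasing processing time): #111 #104 #118 #125.
#111: 0→12, due 12, lateness 0
#104: 12→22, due 15, lateness 7
#118: 22→29, due 9, lateness 20
#125: 29→31, due 20, lateness 11
Maximum = 20.
EDD (increasing due date): #118 #111 #104 #125.
#118: 0→7, due 9, lateness -2
#111: 7→19, due 12, lateness 7
#104: 19→29, due 15, lateness 14
#125: 29→31, due 20, lateness 11
Maximum = 14.
Difference = 20 − 14 = 6.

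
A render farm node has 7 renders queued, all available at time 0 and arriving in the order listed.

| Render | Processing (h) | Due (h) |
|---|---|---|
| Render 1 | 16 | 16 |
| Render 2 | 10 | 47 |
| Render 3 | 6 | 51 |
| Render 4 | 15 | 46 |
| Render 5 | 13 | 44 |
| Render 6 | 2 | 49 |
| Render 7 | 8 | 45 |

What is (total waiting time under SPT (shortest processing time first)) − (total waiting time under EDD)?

SPT (increasing processing time): Render 6 Render 3 Render 7 Render 2 Render 5 Render 4 Render 1.
Render 6: waits 0, runs 0→2
Render 3: waits 2, runs 2→8
Render 7: waits 8, runs 8→16
Render 2: waits 16, runs 16→26
Render 5: waits 26, runs 26→39
Render 4: waits 39, runs 39→54
Render 1: waits 54, runs 54→70
Sum = 0+2+8+16+26+39+54 = 145.
EDD (increasing due date): Render 1 Render 5 Render 7 Render 4 Render 2 Render 6 Render 3.
Render 1: waits 0, runs 0→16
Render 5: waits 16, runs 16→29
Render 7: waits 29, runs 29→37
Render 4: waits 37, runs 37→52
Render 2: waits 52, runs 52→62
Render 6: waits 62, runs 62→64
Render 3: waits 64, runs 64→70
Sum = 0+16+29+37+52+62+64 = 260.
Difference = 145 − 260 = -115.

-115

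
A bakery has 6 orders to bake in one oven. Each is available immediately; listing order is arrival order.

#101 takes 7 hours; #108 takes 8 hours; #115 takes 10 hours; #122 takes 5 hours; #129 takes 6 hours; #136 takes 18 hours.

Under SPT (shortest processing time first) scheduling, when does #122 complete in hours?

5

SPT (increasing processing time): #122 #129 #101 #108 #115 #136.
#122: 0→5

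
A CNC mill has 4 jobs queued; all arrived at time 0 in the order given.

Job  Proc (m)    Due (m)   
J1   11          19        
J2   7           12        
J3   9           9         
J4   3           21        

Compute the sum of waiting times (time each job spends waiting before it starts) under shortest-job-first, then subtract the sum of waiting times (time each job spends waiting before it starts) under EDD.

SPT (increasing processing time): J4 J2 J3 J1.
J4: waits 0, runs 0→3
J2: waits 3, runs 3→10
J3: waits 10, runs 10→19
J1: waits 19, runs 19→30
Sum = 0+3+10+19 = 32.
EDD (increasing due date): J3 J2 J1 J4.
J3: waits 0, runs 0→9
J2: waits 9, runs 9→16
J1: waits 16, runs 16→27
J4: waits 27, runs 27→30
Sum = 0+9+16+27 = 52.
Difference = 32 − 52 = -20.

-20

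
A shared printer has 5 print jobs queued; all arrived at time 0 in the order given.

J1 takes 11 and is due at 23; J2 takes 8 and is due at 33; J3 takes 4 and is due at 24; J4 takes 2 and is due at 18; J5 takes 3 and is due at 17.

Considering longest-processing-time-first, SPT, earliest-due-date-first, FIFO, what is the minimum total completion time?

LPT (decreasing processing time): J1 J2 J3 J5 J4.
J1: 0→11
J2: 11→19
J3: 19→23
J5: 23→26
J4: 26→28
Sum = 11+19+23+26+28 = 107.
SPT (increasing processing time): J4 J5 J3 J2 J1.
J4: 0→2
J5: 2→5
J3: 5→9
J2: 9→17
J1: 17→28
Sum = 2+5+9+17+28 = 61.
EDD (increasing due date): J5 J4 J1 J3 J2.
J5: 0→3
J4: 3→5
J1: 5→16
J3: 16→20
J2: 20→28
Sum = 3+5+16+20+28 = 72.
FIFO (arrival order): J1 J2 J3 J4 J5.
J1: 0→11
J2: 11→19
J3: 19→23
J4: 23→25
J5: 25→28
Sum = 11+19+23+25+28 = 106.
LPT 107, SPT 61, EDD 72, FIFO 106 → minimum 61.

61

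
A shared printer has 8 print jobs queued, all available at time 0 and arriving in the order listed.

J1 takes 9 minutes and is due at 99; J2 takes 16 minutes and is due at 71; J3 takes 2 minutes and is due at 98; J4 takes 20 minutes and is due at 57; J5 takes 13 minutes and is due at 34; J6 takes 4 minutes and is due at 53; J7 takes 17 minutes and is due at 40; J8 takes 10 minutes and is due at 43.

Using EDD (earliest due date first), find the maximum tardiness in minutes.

EDD (increasing due date): J5 J7 J8 J6 J4 J2 J3 J1.
J5: 0→13, due 34, tardiness 0
J7: 13→30, due 40, tardiness 0
J8: 30→40, due 43, tardiness 0
J6: 40→44, due 53, tardiness 0
J4: 44→64, due 57, tardiness 7
J2: 64→80, due 71, tardiness 9
J3: 80→82, due 98, tardiness 0
J1: 82→91, due 99, tardiness 0
Maximum = 9.

9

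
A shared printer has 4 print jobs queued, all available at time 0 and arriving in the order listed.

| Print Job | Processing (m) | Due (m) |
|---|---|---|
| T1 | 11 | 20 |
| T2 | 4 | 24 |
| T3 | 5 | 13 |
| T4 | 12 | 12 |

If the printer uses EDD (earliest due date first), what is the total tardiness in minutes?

EDD (increasing due date): T4 T3 T1 T2.
T4: 0→12, due 12, tardiness 0
T3: 12→17, due 13, tardiness 4
T1: 17→28, due 20, tardiness 8
T2: 28→32, due 24, tardiness 8
Sum = 0+4+8+8 = 20.

20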